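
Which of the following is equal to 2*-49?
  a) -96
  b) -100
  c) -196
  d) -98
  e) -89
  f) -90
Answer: d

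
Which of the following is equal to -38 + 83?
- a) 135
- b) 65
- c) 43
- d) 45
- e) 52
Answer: d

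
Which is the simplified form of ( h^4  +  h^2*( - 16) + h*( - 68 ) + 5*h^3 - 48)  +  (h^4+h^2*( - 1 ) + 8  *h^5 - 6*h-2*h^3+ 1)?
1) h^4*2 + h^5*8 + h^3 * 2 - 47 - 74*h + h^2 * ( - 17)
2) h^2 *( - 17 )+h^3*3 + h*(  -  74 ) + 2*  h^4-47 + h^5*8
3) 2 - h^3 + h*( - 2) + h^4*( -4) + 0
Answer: 2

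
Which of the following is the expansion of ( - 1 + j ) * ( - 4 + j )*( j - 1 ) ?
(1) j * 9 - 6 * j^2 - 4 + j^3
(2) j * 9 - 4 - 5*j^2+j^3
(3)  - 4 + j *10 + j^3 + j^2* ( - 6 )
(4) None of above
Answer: 1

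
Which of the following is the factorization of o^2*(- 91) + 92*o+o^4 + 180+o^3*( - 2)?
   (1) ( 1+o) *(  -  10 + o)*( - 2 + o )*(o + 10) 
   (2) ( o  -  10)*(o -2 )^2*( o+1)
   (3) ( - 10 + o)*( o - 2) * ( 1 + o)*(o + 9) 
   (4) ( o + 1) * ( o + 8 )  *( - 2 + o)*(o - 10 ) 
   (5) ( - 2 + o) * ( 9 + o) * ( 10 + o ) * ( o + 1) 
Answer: 3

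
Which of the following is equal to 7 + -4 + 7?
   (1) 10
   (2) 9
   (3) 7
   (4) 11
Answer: 1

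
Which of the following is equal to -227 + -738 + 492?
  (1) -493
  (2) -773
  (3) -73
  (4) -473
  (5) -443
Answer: 4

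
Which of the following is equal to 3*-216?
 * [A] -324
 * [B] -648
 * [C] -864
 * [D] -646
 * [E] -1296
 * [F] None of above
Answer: B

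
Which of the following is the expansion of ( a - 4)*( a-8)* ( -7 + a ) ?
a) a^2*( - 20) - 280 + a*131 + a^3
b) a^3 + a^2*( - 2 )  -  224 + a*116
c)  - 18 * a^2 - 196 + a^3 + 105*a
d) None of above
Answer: d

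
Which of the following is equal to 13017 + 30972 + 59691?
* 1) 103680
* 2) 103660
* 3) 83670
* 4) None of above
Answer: 1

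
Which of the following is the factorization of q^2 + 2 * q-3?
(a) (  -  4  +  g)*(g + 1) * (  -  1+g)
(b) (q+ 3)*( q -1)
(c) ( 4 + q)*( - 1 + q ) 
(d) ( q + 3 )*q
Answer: b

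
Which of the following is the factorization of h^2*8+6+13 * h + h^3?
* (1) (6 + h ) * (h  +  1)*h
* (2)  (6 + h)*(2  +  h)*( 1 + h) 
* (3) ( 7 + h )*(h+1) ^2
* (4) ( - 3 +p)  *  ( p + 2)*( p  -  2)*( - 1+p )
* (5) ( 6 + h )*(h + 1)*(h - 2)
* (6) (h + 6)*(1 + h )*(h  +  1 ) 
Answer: 6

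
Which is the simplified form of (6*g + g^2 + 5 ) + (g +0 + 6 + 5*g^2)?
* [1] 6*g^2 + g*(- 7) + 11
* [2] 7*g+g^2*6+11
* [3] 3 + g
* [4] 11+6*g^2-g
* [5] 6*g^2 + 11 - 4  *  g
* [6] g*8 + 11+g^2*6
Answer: 2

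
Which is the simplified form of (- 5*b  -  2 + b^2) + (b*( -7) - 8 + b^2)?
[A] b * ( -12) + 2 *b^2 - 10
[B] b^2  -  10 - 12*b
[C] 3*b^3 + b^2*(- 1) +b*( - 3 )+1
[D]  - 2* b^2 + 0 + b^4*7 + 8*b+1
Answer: A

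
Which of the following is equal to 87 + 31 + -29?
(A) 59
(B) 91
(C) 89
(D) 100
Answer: C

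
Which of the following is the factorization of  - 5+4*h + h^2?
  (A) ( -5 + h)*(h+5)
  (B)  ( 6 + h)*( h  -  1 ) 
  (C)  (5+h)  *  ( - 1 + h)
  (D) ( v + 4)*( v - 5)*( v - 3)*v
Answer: C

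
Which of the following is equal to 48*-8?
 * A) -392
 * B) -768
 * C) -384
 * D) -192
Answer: C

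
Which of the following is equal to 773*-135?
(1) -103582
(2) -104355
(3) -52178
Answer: 2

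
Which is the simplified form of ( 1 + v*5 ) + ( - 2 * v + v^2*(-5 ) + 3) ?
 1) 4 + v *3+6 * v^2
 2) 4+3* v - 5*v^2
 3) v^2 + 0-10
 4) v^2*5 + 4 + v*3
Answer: 2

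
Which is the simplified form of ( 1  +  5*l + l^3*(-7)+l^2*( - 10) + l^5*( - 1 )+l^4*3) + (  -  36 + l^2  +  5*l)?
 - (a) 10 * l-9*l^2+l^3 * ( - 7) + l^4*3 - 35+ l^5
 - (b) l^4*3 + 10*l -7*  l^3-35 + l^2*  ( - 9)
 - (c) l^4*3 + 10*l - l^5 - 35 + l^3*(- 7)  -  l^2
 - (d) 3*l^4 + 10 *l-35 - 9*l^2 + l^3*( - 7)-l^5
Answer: d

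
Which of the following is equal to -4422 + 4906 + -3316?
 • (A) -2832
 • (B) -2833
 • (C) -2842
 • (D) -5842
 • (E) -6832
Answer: A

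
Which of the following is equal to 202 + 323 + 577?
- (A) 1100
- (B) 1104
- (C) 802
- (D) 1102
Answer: D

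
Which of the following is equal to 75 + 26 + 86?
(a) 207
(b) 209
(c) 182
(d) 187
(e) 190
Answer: d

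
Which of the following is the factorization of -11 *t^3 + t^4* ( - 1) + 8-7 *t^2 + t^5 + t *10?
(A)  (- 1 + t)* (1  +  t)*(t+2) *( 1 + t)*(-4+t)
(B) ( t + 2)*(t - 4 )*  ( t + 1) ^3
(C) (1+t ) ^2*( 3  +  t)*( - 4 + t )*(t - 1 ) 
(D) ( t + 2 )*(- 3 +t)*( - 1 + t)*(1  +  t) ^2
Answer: A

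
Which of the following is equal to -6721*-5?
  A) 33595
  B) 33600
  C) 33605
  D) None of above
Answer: C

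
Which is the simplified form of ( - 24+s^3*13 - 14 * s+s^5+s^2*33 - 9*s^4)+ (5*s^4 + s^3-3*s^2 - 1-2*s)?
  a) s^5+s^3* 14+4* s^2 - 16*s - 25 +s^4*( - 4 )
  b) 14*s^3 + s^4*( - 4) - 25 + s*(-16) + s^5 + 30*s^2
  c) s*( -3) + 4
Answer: b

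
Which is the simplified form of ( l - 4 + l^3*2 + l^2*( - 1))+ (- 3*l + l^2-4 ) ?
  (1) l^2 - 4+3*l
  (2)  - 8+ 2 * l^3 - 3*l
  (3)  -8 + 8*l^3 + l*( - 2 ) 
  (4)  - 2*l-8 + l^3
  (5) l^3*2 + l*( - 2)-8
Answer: 5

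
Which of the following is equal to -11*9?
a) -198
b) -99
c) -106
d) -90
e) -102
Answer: b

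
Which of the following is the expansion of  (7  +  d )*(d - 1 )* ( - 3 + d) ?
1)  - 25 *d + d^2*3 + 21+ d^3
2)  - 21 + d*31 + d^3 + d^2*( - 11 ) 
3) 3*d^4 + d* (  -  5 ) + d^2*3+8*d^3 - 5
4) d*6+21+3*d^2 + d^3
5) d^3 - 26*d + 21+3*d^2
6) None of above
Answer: 1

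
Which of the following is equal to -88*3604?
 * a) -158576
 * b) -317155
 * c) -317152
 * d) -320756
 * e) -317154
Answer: c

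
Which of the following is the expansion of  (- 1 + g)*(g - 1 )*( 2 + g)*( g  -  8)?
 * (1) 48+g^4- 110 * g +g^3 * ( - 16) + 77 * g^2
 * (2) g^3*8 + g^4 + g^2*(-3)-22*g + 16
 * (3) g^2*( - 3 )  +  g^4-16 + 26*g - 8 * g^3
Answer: 3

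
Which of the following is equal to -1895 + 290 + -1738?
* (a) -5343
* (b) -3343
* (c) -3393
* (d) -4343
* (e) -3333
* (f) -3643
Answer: b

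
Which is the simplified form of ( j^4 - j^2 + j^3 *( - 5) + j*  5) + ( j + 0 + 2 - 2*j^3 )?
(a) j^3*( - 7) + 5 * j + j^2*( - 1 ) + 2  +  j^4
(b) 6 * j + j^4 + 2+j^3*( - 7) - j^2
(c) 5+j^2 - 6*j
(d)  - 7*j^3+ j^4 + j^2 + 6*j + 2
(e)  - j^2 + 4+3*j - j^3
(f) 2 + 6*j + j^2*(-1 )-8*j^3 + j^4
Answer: b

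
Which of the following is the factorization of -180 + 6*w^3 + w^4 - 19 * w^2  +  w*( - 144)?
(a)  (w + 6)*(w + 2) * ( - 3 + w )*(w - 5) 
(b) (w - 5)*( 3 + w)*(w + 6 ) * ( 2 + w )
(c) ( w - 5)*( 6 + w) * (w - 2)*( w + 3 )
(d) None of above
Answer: b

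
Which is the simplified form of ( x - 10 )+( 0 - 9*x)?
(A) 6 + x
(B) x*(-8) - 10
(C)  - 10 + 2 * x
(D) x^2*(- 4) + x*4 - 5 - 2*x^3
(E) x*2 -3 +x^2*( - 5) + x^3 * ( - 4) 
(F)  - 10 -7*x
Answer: B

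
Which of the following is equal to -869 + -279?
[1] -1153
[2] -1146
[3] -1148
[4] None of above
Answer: 3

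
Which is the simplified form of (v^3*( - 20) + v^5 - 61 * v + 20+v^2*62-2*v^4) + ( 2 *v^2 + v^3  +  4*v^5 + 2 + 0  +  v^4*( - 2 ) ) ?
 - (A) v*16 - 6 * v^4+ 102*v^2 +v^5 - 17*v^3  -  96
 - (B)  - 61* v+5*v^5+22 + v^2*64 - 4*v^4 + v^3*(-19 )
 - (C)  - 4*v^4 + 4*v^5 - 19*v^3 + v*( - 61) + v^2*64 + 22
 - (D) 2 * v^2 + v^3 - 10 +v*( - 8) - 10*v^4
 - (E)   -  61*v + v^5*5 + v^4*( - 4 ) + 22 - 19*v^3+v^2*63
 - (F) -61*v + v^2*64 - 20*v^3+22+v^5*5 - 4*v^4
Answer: B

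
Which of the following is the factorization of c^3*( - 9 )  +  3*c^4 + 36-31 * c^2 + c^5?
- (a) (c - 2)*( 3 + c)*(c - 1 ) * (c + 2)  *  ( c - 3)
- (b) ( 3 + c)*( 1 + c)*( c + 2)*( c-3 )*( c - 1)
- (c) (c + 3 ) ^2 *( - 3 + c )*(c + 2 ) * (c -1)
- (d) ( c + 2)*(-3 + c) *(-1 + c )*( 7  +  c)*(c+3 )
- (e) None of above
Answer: e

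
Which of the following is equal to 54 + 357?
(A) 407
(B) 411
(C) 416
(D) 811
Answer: B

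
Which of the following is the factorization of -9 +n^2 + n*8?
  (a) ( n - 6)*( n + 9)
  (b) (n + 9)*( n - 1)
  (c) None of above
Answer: b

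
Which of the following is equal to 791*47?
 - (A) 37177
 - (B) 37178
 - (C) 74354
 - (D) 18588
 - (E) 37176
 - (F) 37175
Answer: A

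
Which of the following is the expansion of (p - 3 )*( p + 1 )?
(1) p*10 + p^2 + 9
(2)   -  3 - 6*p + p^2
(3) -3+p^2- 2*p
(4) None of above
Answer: 3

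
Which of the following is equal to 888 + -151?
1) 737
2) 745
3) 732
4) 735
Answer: 1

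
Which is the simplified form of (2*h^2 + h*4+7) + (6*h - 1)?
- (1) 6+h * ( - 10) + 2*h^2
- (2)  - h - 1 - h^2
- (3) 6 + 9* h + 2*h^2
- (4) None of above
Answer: 4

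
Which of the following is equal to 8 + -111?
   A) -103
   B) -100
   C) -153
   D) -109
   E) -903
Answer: A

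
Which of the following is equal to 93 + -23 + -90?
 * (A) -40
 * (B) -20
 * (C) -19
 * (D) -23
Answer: B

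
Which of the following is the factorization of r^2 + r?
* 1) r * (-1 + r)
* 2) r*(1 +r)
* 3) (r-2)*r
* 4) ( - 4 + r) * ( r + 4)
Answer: 2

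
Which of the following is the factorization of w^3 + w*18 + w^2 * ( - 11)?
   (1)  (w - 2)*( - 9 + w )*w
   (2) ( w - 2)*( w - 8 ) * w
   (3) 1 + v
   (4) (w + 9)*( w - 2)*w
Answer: 1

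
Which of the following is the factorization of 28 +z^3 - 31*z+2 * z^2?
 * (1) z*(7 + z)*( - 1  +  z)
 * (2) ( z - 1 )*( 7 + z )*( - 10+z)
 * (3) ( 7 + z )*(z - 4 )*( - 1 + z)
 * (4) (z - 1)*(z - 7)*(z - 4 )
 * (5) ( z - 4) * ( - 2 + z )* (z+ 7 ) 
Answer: 3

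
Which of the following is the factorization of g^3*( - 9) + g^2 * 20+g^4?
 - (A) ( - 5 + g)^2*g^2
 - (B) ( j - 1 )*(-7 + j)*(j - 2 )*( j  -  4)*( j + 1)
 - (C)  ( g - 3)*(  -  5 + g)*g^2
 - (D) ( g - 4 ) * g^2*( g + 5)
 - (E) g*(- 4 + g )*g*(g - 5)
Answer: E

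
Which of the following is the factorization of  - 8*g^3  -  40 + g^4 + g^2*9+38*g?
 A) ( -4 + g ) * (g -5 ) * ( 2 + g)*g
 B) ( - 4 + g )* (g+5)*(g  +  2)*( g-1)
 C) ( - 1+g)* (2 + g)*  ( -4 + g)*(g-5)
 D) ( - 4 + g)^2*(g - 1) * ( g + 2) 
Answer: C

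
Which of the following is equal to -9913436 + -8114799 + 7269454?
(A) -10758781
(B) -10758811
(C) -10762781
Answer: A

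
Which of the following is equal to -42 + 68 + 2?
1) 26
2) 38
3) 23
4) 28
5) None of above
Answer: 4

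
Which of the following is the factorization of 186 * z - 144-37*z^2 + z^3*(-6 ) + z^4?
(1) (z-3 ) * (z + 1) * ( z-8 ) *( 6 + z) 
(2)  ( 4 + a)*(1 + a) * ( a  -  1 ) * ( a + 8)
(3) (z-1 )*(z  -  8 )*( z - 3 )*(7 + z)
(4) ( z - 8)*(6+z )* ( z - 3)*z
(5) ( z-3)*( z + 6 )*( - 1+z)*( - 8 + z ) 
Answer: 5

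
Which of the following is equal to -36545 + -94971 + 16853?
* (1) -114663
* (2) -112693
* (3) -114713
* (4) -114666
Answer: 1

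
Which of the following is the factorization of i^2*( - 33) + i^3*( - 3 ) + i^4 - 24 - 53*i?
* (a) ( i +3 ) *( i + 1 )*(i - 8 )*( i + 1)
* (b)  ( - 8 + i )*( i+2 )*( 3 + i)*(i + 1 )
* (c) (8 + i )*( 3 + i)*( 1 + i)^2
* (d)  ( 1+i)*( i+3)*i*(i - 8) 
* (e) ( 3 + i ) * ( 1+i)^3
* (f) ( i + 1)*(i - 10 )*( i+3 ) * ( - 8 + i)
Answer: a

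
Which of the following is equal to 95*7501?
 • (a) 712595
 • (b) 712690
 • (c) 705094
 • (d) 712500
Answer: a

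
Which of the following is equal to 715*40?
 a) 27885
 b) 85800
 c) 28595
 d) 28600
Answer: d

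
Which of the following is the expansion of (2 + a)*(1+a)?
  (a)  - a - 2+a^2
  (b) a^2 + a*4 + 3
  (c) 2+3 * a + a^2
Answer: c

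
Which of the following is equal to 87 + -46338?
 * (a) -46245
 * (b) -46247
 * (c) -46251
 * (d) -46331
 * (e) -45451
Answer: c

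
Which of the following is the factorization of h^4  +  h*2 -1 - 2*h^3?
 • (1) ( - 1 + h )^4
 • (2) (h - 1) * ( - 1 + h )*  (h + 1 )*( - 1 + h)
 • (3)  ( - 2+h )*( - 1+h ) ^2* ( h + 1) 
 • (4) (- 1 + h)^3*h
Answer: 2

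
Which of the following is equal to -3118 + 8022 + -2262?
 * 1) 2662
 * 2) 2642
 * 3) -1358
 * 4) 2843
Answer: 2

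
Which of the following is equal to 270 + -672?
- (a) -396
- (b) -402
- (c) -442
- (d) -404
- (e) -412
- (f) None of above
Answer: b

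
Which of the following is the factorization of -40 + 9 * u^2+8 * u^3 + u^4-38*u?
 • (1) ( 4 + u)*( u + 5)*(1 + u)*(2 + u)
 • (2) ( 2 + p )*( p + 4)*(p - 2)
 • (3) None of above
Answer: 3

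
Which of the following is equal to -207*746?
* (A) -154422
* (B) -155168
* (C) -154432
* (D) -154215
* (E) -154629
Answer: A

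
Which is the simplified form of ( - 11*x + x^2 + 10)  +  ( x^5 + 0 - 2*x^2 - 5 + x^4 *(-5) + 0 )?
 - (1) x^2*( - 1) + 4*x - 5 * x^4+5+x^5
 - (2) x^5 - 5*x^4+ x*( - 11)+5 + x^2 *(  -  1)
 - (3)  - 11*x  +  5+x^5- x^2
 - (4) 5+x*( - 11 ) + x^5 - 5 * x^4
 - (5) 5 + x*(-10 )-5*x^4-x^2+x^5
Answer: 2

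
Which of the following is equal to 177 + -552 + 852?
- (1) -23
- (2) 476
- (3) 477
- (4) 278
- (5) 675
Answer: 3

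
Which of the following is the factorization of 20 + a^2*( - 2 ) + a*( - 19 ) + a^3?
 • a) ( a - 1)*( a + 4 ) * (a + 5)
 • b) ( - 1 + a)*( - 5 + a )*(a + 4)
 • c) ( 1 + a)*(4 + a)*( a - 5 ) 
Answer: b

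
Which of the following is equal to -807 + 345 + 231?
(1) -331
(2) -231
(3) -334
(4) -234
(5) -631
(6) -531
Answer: 2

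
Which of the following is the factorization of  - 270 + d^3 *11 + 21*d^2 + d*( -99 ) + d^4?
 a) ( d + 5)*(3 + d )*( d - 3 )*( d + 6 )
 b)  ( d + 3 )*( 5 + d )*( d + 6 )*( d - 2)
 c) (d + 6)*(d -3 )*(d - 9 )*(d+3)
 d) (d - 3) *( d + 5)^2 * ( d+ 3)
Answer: a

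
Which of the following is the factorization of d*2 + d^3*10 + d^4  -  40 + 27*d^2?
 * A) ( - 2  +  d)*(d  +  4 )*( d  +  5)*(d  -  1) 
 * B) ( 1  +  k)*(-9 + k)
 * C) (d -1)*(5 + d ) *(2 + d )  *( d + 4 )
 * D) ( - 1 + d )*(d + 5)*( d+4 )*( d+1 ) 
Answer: C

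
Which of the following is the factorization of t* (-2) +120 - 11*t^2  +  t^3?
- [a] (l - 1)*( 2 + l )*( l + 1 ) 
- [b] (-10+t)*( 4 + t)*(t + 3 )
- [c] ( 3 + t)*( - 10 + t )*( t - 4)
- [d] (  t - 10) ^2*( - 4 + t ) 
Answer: c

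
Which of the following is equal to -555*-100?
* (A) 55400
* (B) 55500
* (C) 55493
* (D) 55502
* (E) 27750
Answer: B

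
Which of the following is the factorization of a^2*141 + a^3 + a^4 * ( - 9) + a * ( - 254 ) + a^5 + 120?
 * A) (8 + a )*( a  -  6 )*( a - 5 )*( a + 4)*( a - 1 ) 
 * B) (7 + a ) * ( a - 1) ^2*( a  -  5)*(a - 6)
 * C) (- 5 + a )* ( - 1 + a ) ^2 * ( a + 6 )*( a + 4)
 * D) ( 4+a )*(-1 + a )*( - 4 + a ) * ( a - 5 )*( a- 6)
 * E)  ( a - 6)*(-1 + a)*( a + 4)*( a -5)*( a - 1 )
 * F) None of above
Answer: E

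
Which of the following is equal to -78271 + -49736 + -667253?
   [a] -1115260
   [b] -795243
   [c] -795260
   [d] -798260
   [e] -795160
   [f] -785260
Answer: c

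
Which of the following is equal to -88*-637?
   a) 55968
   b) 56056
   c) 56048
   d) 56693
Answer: b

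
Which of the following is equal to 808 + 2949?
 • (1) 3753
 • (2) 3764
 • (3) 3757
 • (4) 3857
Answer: 3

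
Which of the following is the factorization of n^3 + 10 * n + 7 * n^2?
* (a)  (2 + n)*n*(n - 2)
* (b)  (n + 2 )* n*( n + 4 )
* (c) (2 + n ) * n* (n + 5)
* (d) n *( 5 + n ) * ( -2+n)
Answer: c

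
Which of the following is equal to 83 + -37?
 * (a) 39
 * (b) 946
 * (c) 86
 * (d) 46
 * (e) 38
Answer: d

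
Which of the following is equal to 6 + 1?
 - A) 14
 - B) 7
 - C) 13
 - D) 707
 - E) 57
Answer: B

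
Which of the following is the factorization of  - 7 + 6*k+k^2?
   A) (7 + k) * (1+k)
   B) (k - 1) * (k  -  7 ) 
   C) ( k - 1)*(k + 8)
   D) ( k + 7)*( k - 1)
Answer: D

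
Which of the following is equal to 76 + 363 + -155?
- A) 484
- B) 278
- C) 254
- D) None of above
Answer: D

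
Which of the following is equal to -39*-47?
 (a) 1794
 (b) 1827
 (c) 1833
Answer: c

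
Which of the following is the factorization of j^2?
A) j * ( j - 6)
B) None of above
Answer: B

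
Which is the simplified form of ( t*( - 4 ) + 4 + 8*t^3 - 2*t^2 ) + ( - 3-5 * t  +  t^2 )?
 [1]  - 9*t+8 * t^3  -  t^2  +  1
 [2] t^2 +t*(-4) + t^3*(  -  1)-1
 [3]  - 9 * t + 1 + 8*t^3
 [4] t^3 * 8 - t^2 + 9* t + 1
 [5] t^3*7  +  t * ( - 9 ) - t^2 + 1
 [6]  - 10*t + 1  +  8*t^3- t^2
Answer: 1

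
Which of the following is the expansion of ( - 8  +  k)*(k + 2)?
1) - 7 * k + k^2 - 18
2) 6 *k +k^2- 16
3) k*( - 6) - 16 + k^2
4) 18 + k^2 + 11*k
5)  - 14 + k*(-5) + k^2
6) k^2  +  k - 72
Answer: 3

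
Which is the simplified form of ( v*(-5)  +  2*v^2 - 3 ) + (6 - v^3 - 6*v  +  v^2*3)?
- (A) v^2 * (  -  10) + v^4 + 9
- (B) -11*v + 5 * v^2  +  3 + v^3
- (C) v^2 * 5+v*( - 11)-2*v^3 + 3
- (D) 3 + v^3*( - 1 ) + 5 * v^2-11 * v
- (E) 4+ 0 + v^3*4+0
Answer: D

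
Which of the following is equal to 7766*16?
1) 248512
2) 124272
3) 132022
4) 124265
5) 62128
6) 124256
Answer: 6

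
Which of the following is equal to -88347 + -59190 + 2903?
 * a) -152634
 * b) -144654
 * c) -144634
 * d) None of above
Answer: c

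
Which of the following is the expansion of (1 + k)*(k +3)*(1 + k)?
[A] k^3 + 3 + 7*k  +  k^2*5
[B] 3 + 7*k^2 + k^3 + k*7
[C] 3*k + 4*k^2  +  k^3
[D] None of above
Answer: A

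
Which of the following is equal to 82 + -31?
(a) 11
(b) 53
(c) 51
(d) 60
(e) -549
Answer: c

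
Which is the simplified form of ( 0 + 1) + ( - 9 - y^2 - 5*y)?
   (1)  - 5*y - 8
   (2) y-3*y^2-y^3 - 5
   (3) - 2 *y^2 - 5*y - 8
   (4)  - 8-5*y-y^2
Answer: 4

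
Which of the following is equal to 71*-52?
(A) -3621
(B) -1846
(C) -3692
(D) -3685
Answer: C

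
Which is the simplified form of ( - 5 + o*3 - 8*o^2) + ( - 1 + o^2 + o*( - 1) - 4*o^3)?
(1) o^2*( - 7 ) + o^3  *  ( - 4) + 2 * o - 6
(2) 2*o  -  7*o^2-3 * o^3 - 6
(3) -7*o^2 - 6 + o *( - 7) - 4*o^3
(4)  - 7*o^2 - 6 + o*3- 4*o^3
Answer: 1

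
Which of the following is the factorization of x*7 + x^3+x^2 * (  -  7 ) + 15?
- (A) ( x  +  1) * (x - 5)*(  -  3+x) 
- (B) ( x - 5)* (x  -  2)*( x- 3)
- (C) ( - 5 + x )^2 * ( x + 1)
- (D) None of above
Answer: A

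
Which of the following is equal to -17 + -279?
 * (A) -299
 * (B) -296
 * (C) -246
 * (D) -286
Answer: B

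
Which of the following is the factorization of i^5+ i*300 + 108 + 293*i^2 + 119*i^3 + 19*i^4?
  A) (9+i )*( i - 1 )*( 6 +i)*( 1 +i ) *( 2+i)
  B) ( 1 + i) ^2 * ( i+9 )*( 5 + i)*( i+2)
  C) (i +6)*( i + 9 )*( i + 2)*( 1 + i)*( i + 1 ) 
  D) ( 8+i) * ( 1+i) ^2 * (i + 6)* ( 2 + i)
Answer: C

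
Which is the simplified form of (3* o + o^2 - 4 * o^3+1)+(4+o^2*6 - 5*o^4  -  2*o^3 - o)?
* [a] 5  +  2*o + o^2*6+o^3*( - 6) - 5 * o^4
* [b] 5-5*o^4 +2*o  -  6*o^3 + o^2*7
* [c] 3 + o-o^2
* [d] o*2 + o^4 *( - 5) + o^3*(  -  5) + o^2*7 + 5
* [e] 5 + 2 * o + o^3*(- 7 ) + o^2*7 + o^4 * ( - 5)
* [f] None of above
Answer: b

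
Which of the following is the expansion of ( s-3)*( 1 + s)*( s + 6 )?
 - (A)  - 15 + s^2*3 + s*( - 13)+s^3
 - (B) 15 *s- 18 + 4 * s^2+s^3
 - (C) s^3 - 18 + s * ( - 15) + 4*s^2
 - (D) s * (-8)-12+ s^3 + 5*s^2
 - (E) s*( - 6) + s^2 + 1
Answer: C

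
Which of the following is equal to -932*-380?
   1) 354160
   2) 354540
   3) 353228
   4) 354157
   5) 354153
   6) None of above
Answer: 1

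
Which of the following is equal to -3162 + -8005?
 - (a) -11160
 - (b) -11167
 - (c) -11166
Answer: b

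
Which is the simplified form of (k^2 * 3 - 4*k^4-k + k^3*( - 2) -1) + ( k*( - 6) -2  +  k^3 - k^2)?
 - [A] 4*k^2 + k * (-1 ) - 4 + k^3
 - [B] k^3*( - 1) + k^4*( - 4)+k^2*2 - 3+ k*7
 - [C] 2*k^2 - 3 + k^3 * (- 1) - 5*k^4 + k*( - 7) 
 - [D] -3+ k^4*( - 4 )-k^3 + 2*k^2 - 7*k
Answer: D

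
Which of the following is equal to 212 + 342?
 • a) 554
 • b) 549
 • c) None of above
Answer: a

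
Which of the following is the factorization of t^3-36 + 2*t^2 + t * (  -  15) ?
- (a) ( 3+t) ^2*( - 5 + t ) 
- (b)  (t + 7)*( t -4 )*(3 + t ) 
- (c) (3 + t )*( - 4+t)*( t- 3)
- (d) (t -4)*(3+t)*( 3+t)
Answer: d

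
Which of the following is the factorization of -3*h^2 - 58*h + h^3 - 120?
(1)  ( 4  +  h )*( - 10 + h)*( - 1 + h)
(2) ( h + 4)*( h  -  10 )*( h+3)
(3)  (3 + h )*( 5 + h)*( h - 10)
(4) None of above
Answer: 2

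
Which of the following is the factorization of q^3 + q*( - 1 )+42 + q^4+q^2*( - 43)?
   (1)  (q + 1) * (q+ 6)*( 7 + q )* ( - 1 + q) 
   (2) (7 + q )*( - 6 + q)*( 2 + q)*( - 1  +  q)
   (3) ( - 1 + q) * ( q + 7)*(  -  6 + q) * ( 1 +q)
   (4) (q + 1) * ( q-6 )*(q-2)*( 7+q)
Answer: 3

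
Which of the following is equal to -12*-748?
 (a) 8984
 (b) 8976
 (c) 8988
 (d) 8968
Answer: b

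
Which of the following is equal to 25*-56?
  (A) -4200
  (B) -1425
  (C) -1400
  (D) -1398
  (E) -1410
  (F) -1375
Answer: C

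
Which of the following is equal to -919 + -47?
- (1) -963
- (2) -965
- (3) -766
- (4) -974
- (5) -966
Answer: 5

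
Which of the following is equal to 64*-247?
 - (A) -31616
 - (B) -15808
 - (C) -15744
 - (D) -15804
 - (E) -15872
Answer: B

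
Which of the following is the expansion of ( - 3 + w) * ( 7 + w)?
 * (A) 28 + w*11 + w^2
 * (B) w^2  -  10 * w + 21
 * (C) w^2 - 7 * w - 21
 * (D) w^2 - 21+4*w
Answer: D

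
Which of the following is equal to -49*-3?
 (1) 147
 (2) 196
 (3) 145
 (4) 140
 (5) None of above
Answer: 1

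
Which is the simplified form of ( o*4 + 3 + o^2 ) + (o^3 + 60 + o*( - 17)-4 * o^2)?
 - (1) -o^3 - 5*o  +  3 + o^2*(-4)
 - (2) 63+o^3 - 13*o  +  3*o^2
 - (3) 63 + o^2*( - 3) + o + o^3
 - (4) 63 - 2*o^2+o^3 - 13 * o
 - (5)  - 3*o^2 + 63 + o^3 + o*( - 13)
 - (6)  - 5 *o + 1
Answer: 5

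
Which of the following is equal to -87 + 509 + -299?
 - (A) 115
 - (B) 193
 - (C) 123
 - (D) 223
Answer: C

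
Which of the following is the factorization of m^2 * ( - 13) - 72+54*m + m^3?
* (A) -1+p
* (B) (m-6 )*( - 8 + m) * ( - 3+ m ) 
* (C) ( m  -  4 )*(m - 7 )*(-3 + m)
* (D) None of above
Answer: D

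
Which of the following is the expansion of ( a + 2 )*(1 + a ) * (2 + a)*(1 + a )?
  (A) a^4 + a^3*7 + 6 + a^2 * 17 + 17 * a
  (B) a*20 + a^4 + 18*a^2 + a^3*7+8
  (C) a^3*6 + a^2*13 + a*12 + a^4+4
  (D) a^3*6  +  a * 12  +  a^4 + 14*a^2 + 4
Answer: C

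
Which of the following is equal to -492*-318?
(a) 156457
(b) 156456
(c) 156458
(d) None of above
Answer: b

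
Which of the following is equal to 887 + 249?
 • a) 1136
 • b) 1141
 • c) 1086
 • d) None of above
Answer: a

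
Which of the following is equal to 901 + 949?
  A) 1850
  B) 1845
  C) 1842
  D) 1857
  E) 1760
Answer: A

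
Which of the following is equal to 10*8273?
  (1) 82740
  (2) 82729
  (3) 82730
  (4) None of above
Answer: 3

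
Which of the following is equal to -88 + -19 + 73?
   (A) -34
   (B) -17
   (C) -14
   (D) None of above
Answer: A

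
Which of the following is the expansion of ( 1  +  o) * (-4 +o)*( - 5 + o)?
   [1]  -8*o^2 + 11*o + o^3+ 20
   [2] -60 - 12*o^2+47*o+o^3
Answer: 1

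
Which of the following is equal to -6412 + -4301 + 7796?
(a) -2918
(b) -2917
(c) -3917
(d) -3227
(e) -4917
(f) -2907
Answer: b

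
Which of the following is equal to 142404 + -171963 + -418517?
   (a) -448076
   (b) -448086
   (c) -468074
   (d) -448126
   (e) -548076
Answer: a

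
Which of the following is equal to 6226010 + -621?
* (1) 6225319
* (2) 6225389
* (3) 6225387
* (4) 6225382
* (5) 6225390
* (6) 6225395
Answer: 2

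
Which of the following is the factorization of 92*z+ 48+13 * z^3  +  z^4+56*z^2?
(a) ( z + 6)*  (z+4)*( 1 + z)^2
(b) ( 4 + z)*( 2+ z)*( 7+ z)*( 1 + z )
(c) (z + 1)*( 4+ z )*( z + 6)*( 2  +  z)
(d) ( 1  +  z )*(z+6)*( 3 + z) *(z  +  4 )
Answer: c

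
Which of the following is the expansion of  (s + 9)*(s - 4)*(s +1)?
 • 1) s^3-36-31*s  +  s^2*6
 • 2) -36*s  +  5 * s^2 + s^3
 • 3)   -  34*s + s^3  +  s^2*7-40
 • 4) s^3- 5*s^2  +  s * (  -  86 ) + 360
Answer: 1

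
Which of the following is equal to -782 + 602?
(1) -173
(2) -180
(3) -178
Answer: 2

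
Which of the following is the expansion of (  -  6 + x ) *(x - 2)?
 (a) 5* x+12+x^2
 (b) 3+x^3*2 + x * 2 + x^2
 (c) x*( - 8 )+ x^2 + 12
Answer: c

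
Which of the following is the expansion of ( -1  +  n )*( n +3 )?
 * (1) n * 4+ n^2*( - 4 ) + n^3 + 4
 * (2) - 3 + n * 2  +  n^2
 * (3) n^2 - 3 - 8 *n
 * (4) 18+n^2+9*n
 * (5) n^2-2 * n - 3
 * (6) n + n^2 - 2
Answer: 2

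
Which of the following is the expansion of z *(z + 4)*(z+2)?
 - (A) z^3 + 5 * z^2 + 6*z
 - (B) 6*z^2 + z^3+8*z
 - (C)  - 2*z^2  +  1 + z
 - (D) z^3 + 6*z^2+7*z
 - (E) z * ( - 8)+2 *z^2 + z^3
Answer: B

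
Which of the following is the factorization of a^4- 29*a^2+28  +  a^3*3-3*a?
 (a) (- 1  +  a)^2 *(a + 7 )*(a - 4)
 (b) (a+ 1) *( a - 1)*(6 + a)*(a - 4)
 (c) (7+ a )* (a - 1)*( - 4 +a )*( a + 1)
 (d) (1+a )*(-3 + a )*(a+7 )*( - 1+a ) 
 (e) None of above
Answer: c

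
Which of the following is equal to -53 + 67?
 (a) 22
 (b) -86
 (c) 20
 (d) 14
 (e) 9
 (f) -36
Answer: d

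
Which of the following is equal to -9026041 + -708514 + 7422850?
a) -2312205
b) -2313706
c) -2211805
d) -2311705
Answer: d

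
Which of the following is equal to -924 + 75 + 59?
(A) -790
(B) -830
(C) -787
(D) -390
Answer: A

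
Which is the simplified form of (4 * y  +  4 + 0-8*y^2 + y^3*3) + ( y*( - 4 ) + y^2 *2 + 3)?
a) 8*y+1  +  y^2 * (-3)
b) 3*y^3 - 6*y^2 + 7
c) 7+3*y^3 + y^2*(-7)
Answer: b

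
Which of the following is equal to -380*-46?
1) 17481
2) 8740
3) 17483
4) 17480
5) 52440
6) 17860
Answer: 4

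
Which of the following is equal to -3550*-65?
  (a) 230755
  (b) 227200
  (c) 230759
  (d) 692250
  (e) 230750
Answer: e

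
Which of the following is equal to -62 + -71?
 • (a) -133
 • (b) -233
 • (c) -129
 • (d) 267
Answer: a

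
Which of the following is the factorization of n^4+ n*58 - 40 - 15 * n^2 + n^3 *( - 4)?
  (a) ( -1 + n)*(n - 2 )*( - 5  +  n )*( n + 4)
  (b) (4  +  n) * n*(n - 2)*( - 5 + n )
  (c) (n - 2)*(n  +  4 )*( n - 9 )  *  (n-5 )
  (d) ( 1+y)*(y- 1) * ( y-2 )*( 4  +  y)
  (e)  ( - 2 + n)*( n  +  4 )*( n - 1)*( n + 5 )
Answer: a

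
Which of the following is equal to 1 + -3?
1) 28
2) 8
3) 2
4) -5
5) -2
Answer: 5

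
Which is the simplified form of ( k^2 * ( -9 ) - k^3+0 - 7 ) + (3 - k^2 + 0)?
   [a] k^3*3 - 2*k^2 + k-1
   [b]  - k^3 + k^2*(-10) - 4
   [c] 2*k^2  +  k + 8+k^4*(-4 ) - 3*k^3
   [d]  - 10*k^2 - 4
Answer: b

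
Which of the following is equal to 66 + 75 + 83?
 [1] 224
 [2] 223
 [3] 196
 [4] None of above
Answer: 1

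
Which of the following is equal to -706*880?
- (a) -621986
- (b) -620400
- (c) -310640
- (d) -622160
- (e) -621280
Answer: e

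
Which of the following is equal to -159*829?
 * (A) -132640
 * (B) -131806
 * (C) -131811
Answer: C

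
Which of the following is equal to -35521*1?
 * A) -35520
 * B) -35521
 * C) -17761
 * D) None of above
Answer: B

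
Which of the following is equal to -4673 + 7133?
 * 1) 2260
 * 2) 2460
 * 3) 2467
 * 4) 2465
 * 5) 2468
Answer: 2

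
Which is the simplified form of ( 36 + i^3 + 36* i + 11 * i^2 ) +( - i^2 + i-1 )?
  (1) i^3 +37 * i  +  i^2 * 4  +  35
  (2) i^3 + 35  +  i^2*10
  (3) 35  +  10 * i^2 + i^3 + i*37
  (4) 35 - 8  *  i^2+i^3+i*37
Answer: 3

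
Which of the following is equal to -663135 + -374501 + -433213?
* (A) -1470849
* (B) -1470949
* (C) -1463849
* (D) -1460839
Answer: A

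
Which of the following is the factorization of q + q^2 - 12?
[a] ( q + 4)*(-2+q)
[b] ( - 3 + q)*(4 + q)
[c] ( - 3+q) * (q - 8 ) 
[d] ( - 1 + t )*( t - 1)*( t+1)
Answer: b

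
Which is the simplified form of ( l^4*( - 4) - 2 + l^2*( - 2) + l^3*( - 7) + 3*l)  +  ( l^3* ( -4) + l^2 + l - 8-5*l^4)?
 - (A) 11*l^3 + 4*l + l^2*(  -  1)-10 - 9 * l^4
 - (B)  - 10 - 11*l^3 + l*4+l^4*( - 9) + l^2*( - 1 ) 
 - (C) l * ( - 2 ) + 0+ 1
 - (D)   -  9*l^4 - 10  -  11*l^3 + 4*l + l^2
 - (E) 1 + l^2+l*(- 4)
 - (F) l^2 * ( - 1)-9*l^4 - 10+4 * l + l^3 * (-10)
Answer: B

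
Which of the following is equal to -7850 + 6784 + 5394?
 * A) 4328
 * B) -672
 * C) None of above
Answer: A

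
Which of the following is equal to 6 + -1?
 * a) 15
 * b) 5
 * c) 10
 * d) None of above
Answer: b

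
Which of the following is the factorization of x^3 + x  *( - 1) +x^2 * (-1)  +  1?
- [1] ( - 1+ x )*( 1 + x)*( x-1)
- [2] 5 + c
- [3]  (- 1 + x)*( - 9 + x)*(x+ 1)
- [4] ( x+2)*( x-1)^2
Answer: 1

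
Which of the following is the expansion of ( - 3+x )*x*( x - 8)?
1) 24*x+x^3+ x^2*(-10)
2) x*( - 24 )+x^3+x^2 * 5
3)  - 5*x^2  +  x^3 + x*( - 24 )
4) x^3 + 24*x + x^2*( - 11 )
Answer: 4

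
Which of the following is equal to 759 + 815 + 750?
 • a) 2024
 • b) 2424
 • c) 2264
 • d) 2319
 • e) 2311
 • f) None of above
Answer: f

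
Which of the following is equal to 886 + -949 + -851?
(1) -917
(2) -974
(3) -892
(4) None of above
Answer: 4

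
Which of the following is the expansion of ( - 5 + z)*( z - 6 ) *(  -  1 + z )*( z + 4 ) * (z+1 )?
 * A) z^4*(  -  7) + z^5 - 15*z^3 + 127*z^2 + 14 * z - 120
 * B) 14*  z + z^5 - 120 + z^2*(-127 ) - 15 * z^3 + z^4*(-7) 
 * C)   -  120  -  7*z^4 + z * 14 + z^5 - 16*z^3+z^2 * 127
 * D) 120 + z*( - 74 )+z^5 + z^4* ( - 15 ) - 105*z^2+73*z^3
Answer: A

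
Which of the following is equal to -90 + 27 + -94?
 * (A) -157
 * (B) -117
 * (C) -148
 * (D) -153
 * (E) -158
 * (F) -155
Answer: A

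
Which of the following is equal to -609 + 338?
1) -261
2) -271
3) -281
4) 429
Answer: 2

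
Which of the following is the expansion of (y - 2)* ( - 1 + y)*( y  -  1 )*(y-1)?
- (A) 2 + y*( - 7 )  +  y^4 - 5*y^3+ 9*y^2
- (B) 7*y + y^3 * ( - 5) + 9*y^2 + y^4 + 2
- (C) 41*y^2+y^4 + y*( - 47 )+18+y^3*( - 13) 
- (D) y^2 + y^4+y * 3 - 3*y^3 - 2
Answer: A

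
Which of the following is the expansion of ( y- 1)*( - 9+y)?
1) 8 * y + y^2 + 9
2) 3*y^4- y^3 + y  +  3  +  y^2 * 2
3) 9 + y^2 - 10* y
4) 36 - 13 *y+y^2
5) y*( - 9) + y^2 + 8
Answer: 3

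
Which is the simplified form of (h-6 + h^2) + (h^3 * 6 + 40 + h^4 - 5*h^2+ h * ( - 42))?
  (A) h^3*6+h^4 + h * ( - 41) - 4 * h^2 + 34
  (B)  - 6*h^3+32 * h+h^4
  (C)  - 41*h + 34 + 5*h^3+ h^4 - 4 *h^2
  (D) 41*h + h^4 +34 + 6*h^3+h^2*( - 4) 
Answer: A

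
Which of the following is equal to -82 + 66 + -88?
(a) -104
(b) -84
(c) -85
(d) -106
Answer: a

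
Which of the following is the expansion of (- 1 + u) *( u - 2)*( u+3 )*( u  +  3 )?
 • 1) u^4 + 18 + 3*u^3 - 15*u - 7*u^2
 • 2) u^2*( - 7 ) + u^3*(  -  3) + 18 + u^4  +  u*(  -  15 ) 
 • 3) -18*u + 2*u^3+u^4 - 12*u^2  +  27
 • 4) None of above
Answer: 1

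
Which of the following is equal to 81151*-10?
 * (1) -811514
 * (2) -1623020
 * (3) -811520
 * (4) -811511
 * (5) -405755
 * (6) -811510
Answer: 6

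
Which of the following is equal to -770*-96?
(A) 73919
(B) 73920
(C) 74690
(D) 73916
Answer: B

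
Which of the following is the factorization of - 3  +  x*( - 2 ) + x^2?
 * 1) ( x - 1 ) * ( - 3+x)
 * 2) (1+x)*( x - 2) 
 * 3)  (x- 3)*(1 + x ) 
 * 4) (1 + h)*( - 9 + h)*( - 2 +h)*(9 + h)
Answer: 3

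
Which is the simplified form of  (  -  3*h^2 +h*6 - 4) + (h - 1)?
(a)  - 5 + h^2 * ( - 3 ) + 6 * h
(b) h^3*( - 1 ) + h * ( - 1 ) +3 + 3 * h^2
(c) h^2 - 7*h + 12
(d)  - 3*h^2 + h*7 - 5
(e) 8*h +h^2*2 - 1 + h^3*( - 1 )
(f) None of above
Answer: d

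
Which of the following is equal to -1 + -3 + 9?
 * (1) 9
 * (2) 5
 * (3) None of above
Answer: 2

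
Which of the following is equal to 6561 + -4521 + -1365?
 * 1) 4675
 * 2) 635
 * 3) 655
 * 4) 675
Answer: 4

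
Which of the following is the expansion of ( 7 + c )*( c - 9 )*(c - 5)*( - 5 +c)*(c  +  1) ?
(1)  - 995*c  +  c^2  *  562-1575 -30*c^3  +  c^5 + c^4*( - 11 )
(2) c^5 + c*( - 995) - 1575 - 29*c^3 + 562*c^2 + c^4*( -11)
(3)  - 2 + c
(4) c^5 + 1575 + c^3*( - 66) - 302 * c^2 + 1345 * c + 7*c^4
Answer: 1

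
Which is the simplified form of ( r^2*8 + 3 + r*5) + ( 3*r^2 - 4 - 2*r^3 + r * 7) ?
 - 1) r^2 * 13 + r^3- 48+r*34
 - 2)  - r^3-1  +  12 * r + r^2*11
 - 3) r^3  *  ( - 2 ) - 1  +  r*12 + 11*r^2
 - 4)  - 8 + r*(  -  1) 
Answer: 3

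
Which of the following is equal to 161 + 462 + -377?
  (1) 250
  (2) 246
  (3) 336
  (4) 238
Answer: 2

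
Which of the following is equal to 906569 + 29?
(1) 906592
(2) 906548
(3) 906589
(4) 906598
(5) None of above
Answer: 4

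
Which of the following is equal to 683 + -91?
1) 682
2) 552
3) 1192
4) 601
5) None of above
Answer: 5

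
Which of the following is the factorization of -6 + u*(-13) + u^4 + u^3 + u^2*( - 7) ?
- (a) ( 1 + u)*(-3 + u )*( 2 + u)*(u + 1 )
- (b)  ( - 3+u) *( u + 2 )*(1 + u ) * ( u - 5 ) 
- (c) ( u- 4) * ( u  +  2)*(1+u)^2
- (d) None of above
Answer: a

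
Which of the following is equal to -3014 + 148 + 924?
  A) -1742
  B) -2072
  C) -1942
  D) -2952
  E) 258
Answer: C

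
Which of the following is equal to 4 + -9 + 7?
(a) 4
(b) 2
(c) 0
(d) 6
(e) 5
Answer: b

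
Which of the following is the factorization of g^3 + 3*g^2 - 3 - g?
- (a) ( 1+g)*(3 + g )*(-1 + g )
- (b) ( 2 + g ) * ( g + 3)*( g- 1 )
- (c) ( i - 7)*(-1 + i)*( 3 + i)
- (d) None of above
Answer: a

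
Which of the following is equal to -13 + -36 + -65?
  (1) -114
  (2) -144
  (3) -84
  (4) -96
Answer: 1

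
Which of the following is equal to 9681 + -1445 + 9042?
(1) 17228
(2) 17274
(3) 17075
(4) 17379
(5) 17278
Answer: 5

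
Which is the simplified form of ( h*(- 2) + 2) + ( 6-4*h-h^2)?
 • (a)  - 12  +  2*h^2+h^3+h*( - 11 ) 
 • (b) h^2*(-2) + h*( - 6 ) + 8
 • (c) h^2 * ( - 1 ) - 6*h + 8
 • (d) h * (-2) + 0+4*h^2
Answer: c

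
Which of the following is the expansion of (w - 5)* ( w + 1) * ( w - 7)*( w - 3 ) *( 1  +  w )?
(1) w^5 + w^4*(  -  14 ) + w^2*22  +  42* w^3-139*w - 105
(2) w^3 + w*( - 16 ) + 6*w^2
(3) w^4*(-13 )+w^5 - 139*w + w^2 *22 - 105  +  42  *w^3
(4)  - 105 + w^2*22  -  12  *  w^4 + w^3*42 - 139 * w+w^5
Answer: 3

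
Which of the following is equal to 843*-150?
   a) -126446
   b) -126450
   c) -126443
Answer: b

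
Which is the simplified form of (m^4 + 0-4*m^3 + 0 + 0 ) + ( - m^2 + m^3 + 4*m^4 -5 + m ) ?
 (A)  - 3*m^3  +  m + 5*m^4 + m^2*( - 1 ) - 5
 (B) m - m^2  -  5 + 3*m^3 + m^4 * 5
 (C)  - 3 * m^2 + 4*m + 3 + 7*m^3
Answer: A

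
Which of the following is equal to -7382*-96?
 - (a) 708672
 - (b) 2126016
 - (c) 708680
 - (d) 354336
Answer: a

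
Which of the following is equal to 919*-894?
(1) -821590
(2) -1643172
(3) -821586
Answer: 3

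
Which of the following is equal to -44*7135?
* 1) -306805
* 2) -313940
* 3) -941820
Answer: 2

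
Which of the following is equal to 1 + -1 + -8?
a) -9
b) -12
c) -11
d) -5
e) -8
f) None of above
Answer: e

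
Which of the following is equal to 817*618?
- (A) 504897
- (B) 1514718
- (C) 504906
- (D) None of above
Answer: C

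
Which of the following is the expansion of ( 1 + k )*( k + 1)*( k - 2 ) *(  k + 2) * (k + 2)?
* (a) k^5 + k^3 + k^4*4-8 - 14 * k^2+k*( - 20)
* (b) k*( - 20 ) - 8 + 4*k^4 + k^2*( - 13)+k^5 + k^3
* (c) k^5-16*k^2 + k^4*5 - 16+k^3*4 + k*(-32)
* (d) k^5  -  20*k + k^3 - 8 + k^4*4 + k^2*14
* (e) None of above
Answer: a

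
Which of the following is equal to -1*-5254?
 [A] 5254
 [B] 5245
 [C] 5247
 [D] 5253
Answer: A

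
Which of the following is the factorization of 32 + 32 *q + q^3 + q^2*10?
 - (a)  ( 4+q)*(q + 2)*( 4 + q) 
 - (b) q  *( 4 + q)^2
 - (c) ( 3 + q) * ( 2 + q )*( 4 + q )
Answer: a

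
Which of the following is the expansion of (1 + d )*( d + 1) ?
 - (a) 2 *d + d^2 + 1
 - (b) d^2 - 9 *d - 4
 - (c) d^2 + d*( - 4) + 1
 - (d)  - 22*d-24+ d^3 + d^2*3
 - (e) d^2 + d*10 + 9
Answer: a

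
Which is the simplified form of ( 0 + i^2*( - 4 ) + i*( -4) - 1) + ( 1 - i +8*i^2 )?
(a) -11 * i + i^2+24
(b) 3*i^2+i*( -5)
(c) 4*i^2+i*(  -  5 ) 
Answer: c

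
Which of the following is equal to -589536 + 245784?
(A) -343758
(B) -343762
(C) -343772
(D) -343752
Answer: D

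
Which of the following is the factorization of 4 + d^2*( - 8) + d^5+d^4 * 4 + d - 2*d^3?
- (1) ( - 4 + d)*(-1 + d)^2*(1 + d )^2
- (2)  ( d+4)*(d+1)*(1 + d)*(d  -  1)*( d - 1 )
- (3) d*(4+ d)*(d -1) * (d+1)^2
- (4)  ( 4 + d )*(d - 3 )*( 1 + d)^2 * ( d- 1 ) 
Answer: 2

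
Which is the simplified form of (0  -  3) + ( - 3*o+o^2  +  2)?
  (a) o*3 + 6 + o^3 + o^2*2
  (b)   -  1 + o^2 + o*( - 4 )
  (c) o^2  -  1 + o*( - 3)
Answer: c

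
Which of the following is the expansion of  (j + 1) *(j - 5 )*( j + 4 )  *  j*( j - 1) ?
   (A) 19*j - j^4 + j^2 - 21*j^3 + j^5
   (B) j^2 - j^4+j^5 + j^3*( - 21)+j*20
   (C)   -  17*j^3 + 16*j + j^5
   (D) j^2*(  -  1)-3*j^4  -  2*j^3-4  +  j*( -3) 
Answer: B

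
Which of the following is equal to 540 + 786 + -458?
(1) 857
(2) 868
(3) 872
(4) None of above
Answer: 2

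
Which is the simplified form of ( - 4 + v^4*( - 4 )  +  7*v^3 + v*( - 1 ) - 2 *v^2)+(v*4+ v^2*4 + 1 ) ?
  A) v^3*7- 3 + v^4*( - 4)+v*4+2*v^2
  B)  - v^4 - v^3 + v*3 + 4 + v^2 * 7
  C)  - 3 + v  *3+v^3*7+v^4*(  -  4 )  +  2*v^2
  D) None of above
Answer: C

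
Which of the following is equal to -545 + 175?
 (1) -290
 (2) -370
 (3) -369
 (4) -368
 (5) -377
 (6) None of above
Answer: 2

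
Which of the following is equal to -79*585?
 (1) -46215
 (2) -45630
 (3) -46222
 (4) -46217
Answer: 1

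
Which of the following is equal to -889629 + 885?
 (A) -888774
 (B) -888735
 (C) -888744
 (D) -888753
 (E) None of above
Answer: C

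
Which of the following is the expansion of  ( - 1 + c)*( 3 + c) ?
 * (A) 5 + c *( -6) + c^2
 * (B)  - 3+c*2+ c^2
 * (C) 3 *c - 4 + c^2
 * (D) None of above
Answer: B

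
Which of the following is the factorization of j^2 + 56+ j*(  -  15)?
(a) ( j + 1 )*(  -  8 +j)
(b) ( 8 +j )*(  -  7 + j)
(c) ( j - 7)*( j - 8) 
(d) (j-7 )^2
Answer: c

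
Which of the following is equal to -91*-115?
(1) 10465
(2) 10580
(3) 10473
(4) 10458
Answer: 1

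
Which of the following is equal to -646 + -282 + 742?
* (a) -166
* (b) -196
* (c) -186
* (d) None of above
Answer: c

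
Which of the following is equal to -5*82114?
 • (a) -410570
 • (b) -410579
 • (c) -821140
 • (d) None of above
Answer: a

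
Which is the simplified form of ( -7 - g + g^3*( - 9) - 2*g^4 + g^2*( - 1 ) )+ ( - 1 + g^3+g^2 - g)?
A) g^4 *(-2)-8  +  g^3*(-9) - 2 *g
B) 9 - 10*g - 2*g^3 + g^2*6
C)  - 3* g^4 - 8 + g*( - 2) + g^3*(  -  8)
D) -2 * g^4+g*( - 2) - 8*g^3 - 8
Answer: D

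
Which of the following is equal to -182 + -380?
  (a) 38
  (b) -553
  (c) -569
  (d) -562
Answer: d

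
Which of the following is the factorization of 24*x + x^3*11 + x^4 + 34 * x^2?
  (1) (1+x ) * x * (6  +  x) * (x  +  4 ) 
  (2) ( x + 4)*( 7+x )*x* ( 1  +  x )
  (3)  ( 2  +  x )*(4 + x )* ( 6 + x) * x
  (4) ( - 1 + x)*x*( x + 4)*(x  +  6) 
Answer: 1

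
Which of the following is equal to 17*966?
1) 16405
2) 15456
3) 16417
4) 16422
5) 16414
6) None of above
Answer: 4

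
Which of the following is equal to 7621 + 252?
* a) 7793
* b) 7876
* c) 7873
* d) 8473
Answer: c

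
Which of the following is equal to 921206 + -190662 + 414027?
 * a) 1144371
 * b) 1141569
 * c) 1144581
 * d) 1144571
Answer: d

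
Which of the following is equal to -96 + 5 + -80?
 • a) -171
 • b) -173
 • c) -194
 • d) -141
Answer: a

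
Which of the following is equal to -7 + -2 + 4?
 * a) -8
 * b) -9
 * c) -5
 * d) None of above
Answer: c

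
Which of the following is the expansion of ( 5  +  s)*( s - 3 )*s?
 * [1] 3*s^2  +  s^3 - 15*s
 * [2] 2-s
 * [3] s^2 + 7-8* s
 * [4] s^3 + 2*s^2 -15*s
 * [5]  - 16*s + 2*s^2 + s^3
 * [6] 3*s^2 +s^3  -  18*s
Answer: 4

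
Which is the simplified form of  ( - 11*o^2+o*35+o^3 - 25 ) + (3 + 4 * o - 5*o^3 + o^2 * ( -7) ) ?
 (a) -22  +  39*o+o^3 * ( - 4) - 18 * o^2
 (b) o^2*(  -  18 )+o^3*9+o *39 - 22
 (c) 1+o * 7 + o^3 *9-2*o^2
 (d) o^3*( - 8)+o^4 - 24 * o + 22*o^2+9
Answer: a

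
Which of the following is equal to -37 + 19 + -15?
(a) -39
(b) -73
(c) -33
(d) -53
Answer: c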